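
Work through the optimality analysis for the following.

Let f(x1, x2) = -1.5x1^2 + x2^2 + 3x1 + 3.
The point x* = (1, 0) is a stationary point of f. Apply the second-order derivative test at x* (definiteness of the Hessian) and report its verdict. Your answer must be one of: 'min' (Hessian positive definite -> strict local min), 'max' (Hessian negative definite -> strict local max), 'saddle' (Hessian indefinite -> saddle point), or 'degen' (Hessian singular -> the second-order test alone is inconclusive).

Compute the Hessian H = grad^2 f:
  H = [[-3, 0], [0, 2]]
Verify stationarity: grad f(x*) = H x* + g = (0, 0).
Eigenvalues of H: -3, 2.
Eigenvalues have mixed signs, so H is indefinite -> x* is a saddle point.

saddle


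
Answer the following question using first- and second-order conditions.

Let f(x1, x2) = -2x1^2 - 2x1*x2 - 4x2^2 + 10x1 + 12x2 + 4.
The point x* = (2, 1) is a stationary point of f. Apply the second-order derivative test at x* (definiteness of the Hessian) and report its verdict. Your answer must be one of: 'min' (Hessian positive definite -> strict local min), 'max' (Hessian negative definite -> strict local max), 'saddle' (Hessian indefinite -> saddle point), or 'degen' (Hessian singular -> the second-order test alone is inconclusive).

Compute the Hessian H = grad^2 f:
  H = [[-4, -2], [-2, -8]]
Verify stationarity: grad f(x*) = H x* + g = (0, 0).
Eigenvalues of H: -8.8284, -3.1716.
Both eigenvalues < 0, so H is negative definite -> x* is a strict local max.

max


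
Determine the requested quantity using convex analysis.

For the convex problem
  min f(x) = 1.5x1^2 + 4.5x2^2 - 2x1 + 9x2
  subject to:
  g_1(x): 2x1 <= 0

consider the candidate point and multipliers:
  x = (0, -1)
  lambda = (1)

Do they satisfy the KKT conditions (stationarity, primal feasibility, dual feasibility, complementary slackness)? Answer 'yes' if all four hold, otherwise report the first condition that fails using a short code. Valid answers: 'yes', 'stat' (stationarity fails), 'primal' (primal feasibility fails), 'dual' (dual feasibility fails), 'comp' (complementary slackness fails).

Gradient of f: grad f(x) = Q x + c = (-2, 0)
Constraint values g_i(x) = a_i^T x - b_i:
  g_1((0, -1)) = 0
Stationarity residual: grad f(x) + sum_i lambda_i a_i = (0, 0)
  -> stationarity OK
Primal feasibility (all g_i <= 0): OK
Dual feasibility (all lambda_i >= 0): OK
Complementary slackness (lambda_i * g_i(x) = 0 for all i): OK

Verdict: yes, KKT holds.

yes


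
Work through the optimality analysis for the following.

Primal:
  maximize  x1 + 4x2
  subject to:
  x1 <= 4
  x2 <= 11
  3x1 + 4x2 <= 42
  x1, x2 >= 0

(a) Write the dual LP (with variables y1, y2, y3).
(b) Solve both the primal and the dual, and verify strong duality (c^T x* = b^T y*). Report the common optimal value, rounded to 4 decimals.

The standard primal-dual pair for 'max c^T x s.t. A x <= b, x >= 0' is:
  Dual:  min b^T y  s.t.  A^T y >= c,  y >= 0.

So the dual LP is:
  minimize  4y1 + 11y2 + 42y3
  subject to:
    y1 + 3y3 >= 1
    y2 + 4y3 >= 4
    y1, y2, y3 >= 0

Solving the primal: x* = (0, 10.5).
  primal value c^T x* = 42.
Solving the dual: y* = (0, 0, 1).
  dual value b^T y* = 42.
Strong duality: c^T x* = b^T y*. Confirmed.

42


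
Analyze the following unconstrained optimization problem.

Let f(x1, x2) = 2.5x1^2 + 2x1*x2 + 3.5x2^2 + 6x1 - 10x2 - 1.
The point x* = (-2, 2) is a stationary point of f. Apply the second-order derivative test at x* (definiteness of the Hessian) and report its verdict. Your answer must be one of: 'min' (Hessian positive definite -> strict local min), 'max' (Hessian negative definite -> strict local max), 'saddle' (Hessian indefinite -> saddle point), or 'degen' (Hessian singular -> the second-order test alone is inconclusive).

Compute the Hessian H = grad^2 f:
  H = [[5, 2], [2, 7]]
Verify stationarity: grad f(x*) = H x* + g = (0, 0).
Eigenvalues of H: 3.7639, 8.2361.
Both eigenvalues > 0, so H is positive definite -> x* is a strict local min.

min


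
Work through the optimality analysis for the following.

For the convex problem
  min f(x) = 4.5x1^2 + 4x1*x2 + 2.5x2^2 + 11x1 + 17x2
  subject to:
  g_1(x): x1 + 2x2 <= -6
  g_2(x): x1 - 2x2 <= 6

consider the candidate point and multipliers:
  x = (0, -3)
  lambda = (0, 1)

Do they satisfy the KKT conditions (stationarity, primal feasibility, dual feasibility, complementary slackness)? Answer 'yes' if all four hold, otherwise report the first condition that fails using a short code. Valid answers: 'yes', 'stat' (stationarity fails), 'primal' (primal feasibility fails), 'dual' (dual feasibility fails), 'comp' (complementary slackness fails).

Gradient of f: grad f(x) = Q x + c = (-1, 2)
Constraint values g_i(x) = a_i^T x - b_i:
  g_1((0, -3)) = 0
  g_2((0, -3)) = 0
Stationarity residual: grad f(x) + sum_i lambda_i a_i = (0, 0)
  -> stationarity OK
Primal feasibility (all g_i <= 0): OK
Dual feasibility (all lambda_i >= 0): OK
Complementary slackness (lambda_i * g_i(x) = 0 for all i): OK

Verdict: yes, KKT holds.

yes


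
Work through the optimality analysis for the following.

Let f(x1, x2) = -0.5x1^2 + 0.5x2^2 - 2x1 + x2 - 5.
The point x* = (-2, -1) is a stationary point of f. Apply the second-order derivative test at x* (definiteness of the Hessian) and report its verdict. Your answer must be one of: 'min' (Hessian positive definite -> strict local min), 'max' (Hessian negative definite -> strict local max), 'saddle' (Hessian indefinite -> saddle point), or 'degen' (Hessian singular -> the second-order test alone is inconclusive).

Compute the Hessian H = grad^2 f:
  H = [[-1, 0], [0, 1]]
Verify stationarity: grad f(x*) = H x* + g = (0, 0).
Eigenvalues of H: -1, 1.
Eigenvalues have mixed signs, so H is indefinite -> x* is a saddle point.

saddle


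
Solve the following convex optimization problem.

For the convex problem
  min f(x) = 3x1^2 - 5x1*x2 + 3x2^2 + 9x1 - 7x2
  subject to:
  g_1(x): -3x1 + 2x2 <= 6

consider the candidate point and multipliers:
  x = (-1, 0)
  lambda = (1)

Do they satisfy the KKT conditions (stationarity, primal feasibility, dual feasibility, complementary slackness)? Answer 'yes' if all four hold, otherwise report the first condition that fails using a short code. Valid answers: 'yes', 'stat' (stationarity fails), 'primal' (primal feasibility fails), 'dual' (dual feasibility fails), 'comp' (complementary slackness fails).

Gradient of f: grad f(x) = Q x + c = (3, -2)
Constraint values g_i(x) = a_i^T x - b_i:
  g_1((-1, 0)) = -3
Stationarity residual: grad f(x) + sum_i lambda_i a_i = (0, 0)
  -> stationarity OK
Primal feasibility (all g_i <= 0): OK
Dual feasibility (all lambda_i >= 0): OK
Complementary slackness (lambda_i * g_i(x) = 0 for all i): FAILS

Verdict: the first failing condition is complementary_slackness -> comp.

comp


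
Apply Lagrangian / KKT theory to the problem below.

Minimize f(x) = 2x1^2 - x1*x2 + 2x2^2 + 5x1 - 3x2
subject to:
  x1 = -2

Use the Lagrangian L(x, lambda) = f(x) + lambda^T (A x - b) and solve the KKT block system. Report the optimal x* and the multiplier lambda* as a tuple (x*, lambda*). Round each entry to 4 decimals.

Form the Lagrangian:
  L(x, lambda) = (1/2) x^T Q x + c^T x + lambda^T (A x - b)
Stationarity (grad_x L = 0): Q x + c + A^T lambda = 0.
Primal feasibility: A x = b.

This gives the KKT block system:
  [ Q   A^T ] [ x     ]   [-c ]
  [ A    0  ] [ lambda ] = [ b ]

Solving the linear system:
  x*      = (-2, 0.25)
  lambda* = (3.25)
  f(x*)   = -2.125

x* = (-2, 0.25), lambda* = (3.25)


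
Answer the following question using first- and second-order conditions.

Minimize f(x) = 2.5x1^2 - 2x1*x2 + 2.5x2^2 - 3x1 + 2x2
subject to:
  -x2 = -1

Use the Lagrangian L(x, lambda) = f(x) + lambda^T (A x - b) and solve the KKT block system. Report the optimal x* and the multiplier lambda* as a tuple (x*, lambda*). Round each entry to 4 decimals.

Form the Lagrangian:
  L(x, lambda) = (1/2) x^T Q x + c^T x + lambda^T (A x - b)
Stationarity (grad_x L = 0): Q x + c + A^T lambda = 0.
Primal feasibility: A x = b.

This gives the KKT block system:
  [ Q   A^T ] [ x     ]   [-c ]
  [ A    0  ] [ lambda ] = [ b ]

Solving the linear system:
  x*      = (1, 1)
  lambda* = (5)
  f(x*)   = 2

x* = (1, 1), lambda* = (5)


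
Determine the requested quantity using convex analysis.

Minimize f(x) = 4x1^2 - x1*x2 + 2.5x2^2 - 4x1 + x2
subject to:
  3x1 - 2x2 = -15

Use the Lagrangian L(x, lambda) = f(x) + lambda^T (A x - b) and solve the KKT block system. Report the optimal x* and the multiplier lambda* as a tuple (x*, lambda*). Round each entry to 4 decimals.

Form the Lagrangian:
  L(x, lambda) = (1/2) x^T Q x + c^T x + lambda^T (A x - b)
Stationarity (grad_x L = 0): Q x + c + A^T lambda = 0.
Primal feasibility: A x = b.

This gives the KKT block system:
  [ Q   A^T ] [ x     ]   [-c ]
  [ A    0  ] [ lambda ] = [ b ]

Solving the linear system:
  x*      = (-2.8462, 3.2308)
  lambda* = (10)
  f(x*)   = 82.3077

x* = (-2.8462, 3.2308), lambda* = (10)


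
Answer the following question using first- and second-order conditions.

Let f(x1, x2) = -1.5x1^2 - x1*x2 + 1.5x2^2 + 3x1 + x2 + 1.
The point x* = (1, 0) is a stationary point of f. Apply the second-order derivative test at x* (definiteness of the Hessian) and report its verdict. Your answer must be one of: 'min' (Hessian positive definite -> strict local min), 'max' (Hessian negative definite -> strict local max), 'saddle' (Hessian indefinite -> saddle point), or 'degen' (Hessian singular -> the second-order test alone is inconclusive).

Compute the Hessian H = grad^2 f:
  H = [[-3, -1], [-1, 3]]
Verify stationarity: grad f(x*) = H x* + g = (0, 0).
Eigenvalues of H: -3.1623, 3.1623.
Eigenvalues have mixed signs, so H is indefinite -> x* is a saddle point.

saddle


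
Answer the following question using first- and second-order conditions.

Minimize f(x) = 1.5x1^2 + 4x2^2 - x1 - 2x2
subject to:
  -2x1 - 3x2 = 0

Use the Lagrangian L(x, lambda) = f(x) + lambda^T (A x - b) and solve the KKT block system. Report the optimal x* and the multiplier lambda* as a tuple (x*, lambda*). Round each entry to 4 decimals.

Form the Lagrangian:
  L(x, lambda) = (1/2) x^T Q x + c^T x + lambda^T (A x - b)
Stationarity (grad_x L = 0): Q x + c + A^T lambda = 0.
Primal feasibility: A x = b.

This gives the KKT block system:
  [ Q   A^T ] [ x     ]   [-c ]
  [ A    0  ] [ lambda ] = [ b ]

Solving the linear system:
  x*      = (-0.0508, 0.0339)
  lambda* = (-0.5763)
  f(x*)   = -0.0085

x* = (-0.0508, 0.0339), lambda* = (-0.5763)


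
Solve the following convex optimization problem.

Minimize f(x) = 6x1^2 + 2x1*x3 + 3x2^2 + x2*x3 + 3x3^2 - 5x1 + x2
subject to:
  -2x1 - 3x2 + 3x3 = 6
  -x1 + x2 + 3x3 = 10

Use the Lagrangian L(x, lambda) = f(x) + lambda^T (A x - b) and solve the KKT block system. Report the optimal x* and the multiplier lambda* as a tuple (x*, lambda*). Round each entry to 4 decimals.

Form the Lagrangian:
  L(x, lambda) = (1/2) x^T Q x + c^T x + lambda^T (A x - b)
Stationarity (grad_x L = 0): Q x + c + A^T lambda = 0.
Primal feasibility: A x = b.

This gives the KKT block system:
  [ Q   A^T ] [ x     ]   [-c ]
  [ A    0  ] [ lambda ] = [ b ]

Solving the linear system:
  x*      = (-0.4314, 1.1078, 2.8203)
  lambda* = (1.1863, -6.9085)
  f(x*)   = 32.616

x* = (-0.4314, 1.1078, 2.8203), lambda* = (1.1863, -6.9085)


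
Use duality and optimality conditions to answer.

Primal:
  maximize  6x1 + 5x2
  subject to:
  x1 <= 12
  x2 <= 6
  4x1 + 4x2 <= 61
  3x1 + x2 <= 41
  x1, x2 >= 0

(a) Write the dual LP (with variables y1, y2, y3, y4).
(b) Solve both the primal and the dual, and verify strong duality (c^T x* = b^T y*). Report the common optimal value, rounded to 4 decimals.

The standard primal-dual pair for 'max c^T x s.t. A x <= b, x >= 0' is:
  Dual:  min b^T y  s.t.  A^T y >= c,  y >= 0.

So the dual LP is:
  minimize  12y1 + 6y2 + 61y3 + 41y4
  subject to:
    y1 + 4y3 + 3y4 >= 6
    y2 + 4y3 + y4 >= 5
    y1, y2, y3, y4 >= 0

Solving the primal: x* = (12, 3.25).
  primal value c^T x* = 88.25.
Solving the dual: y* = (1, 0, 1.25, 0).
  dual value b^T y* = 88.25.
Strong duality: c^T x* = b^T y*. Confirmed.

88.25


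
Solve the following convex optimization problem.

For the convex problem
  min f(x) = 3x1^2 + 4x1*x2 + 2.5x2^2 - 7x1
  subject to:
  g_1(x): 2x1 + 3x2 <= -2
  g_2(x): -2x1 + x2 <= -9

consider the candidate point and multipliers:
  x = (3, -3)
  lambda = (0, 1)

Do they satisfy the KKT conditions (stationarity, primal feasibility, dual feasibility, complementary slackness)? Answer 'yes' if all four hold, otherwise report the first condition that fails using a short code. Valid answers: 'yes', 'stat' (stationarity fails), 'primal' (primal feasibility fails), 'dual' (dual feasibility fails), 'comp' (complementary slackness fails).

Gradient of f: grad f(x) = Q x + c = (-1, -3)
Constraint values g_i(x) = a_i^T x - b_i:
  g_1((3, -3)) = -1
  g_2((3, -3)) = 0
Stationarity residual: grad f(x) + sum_i lambda_i a_i = (-3, -2)
  -> stationarity FAILS
Primal feasibility (all g_i <= 0): OK
Dual feasibility (all lambda_i >= 0): OK
Complementary slackness (lambda_i * g_i(x) = 0 for all i): OK

Verdict: the first failing condition is stationarity -> stat.

stat


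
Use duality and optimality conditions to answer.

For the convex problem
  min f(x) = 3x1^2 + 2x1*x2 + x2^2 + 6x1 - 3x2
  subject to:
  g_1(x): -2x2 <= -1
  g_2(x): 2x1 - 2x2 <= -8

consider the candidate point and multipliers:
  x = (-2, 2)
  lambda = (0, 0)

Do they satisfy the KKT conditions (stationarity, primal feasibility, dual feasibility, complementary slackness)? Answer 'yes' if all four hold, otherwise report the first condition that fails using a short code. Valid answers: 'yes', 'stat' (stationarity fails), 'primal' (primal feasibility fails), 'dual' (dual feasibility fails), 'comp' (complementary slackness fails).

Gradient of f: grad f(x) = Q x + c = (-2, -3)
Constraint values g_i(x) = a_i^T x - b_i:
  g_1((-2, 2)) = -3
  g_2((-2, 2)) = 0
Stationarity residual: grad f(x) + sum_i lambda_i a_i = (-2, -3)
  -> stationarity FAILS
Primal feasibility (all g_i <= 0): OK
Dual feasibility (all lambda_i >= 0): OK
Complementary slackness (lambda_i * g_i(x) = 0 for all i): OK

Verdict: the first failing condition is stationarity -> stat.

stat


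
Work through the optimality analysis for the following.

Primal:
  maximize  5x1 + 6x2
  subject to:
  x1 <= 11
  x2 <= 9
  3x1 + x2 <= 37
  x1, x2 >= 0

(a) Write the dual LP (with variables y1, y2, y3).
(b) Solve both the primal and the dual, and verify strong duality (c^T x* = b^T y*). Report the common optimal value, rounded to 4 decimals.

The standard primal-dual pair for 'max c^T x s.t. A x <= b, x >= 0' is:
  Dual:  min b^T y  s.t.  A^T y >= c,  y >= 0.

So the dual LP is:
  minimize  11y1 + 9y2 + 37y3
  subject to:
    y1 + 3y3 >= 5
    y2 + y3 >= 6
    y1, y2, y3 >= 0

Solving the primal: x* = (9.3333, 9).
  primal value c^T x* = 100.6667.
Solving the dual: y* = (0, 4.3333, 1.6667).
  dual value b^T y* = 100.6667.
Strong duality: c^T x* = b^T y*. Confirmed.

100.6667


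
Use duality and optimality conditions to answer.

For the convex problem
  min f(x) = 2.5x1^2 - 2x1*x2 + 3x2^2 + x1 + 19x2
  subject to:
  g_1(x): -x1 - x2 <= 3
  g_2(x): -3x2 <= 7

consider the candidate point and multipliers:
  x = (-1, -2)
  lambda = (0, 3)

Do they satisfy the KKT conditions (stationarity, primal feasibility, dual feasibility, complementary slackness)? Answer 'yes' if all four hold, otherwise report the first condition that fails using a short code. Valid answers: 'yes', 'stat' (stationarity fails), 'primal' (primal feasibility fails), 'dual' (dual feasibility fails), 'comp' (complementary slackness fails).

Gradient of f: grad f(x) = Q x + c = (0, 9)
Constraint values g_i(x) = a_i^T x - b_i:
  g_1((-1, -2)) = 0
  g_2((-1, -2)) = -1
Stationarity residual: grad f(x) + sum_i lambda_i a_i = (0, 0)
  -> stationarity OK
Primal feasibility (all g_i <= 0): OK
Dual feasibility (all lambda_i >= 0): OK
Complementary slackness (lambda_i * g_i(x) = 0 for all i): FAILS

Verdict: the first failing condition is complementary_slackness -> comp.

comp


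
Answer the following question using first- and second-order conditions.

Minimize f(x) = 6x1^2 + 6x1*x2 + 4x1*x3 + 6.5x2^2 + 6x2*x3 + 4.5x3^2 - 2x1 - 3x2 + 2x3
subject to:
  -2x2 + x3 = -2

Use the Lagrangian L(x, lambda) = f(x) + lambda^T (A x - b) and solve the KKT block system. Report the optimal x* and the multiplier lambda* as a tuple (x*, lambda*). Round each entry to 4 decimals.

Form the Lagrangian:
  L(x, lambda) = (1/2) x^T Q x + c^T x + lambda^T (A x - b)
Stationarity (grad_x L = 0): Q x + c + A^T lambda = 0.
Primal feasibility: A x = b.

This gives the KKT block system:
  [ Q   A^T ] [ x     ]   [-c ]
  [ A    0  ] [ lambda ] = [ b ]

Solving the linear system:
  x*      = (0.1059, 0.6235, -0.7529)
  lambda* = (0.6118)
  f(x*)   = -1.1824

x* = (0.1059, 0.6235, -0.7529), lambda* = (0.6118)


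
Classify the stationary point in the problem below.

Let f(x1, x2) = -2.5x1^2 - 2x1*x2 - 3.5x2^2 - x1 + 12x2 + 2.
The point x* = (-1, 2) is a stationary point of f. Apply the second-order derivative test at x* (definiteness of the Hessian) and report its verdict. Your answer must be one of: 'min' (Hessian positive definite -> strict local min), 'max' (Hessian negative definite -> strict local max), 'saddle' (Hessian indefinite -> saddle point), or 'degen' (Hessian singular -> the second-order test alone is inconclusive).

Compute the Hessian H = grad^2 f:
  H = [[-5, -2], [-2, -7]]
Verify stationarity: grad f(x*) = H x* + g = (0, 0).
Eigenvalues of H: -8.2361, -3.7639.
Both eigenvalues < 0, so H is negative definite -> x* is a strict local max.

max


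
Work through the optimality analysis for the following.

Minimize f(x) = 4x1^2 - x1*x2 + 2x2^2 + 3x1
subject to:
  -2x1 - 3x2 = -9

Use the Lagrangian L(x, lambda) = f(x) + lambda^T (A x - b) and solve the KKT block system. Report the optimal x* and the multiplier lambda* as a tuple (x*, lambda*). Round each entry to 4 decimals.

Form the Lagrangian:
  L(x, lambda) = (1/2) x^T Q x + c^T x + lambda^T (A x - b)
Stationarity (grad_x L = 0): Q x + c + A^T lambda = 0.
Primal feasibility: A x = b.

This gives the KKT block system:
  [ Q   A^T ] [ x     ]   [-c ]
  [ A    0  ] [ lambda ] = [ b ]

Solving the linear system:
  x*      = (0.72, 2.52)
  lambda* = (3.12)
  f(x*)   = 15.12

x* = (0.72, 2.52), lambda* = (3.12)


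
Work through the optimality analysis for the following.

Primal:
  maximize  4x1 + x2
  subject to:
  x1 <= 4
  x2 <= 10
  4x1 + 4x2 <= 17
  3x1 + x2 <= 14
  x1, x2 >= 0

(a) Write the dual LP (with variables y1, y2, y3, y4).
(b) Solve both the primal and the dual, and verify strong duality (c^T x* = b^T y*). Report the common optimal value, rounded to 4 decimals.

The standard primal-dual pair for 'max c^T x s.t. A x <= b, x >= 0' is:
  Dual:  min b^T y  s.t.  A^T y >= c,  y >= 0.

So the dual LP is:
  minimize  4y1 + 10y2 + 17y3 + 14y4
  subject to:
    y1 + 4y3 + 3y4 >= 4
    y2 + 4y3 + y4 >= 1
    y1, y2, y3, y4 >= 0

Solving the primal: x* = (4, 0.25).
  primal value c^T x* = 16.25.
Solving the dual: y* = (3, 0, 0.25, 0).
  dual value b^T y* = 16.25.
Strong duality: c^T x* = b^T y*. Confirmed.

16.25


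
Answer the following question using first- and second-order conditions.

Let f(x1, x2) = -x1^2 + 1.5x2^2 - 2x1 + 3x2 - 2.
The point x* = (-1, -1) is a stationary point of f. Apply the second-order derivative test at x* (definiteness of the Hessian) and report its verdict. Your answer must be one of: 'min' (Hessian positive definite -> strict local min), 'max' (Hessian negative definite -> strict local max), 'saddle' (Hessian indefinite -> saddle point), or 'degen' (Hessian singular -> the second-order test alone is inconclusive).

Compute the Hessian H = grad^2 f:
  H = [[-2, 0], [0, 3]]
Verify stationarity: grad f(x*) = H x* + g = (0, 0).
Eigenvalues of H: -2, 3.
Eigenvalues have mixed signs, so H is indefinite -> x* is a saddle point.

saddle


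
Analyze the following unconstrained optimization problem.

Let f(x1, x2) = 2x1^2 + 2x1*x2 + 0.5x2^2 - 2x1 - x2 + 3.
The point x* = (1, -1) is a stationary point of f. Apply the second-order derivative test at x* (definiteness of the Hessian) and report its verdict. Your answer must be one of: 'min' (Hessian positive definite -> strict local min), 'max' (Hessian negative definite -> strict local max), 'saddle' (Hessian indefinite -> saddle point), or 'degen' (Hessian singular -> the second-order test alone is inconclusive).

Compute the Hessian H = grad^2 f:
  H = [[4, 2], [2, 1]]
Verify stationarity: grad f(x*) = H x* + g = (0, 0).
Eigenvalues of H: 0, 5.
H has a zero eigenvalue (singular; positive semidefinite but not definite), so H is neither positive definite, negative definite, nor indefinite. The second-order test alone is inconclusive -> degen.
(Indeed, f is constant along the null direction of H through x*, so x* is not a strict local extremum.)

degen


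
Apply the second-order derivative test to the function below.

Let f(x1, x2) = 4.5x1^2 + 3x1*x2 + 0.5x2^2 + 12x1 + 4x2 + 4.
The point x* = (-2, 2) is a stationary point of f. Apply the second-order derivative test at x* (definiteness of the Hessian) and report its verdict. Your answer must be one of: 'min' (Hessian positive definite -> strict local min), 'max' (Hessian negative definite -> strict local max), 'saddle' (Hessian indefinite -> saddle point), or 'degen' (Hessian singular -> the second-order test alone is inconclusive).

Compute the Hessian H = grad^2 f:
  H = [[9, 3], [3, 1]]
Verify stationarity: grad f(x*) = H x* + g = (0, 0).
Eigenvalues of H: 0, 10.
H has a zero eigenvalue (singular; positive semidefinite but not definite), so H is neither positive definite, negative definite, nor indefinite. The second-order test alone is inconclusive -> degen.
(Indeed, f is constant along the null direction of H through x*, so x* is not a strict local extremum.)

degen


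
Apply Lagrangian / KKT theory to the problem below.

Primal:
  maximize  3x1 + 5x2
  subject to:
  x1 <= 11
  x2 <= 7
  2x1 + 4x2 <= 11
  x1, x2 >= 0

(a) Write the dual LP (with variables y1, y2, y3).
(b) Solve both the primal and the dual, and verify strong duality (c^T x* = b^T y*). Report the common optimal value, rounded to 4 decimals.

The standard primal-dual pair for 'max c^T x s.t. A x <= b, x >= 0' is:
  Dual:  min b^T y  s.t.  A^T y >= c,  y >= 0.

So the dual LP is:
  minimize  11y1 + 7y2 + 11y3
  subject to:
    y1 + 2y3 >= 3
    y2 + 4y3 >= 5
    y1, y2, y3 >= 0

Solving the primal: x* = (5.5, 0).
  primal value c^T x* = 16.5.
Solving the dual: y* = (0, 0, 1.5).
  dual value b^T y* = 16.5.
Strong duality: c^T x* = b^T y*. Confirmed.

16.5


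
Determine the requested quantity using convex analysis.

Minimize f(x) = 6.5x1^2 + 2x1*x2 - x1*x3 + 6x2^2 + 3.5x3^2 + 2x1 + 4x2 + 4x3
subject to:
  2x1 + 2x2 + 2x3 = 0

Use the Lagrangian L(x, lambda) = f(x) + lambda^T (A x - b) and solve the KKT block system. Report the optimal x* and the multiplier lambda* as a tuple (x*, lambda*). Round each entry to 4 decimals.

Form the Lagrangian:
  L(x, lambda) = (1/2) x^T Q x + c^T x + lambda^T (A x - b)
Stationarity (grad_x L = 0): Q x + c + A^T lambda = 0.
Primal feasibility: A x = b.

This gives the KKT block system:
  [ Q   A^T ] [ x     ]   [-c ]
  [ A    0  ] [ lambda ] = [ b ]

Solving the linear system:
  x*      = (0.1195, -0.0629, -0.0566)
  lambda* = (-1.7421)
  f(x*)   = -0.1195

x* = (0.1195, -0.0629, -0.0566), lambda* = (-1.7421)


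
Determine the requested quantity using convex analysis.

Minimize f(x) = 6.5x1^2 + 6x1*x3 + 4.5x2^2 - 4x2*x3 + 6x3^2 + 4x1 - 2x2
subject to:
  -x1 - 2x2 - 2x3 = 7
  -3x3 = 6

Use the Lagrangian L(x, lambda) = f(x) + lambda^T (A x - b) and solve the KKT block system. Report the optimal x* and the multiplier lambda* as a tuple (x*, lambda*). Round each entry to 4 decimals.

Form the Lagrangian:
  L(x, lambda) = (1/2) x^T Q x + c^T x + lambda^T (A x - b)
Stationarity (grad_x L = 0): Q x + c + A^T lambda = 0.
Primal feasibility: A x = b.

This gives the KKT block system:
  [ Q   A^T ] [ x     ]   [-c ]
  [ A    0  ] [ lambda ] = [ b ]

Solving the linear system:
  x*      = (0.2787, -1.6393, -2)
  lambda* = (-4.377, -2.3388)
  f(x*)   = 24.5328

x* = (0.2787, -1.6393, -2), lambda* = (-4.377, -2.3388)


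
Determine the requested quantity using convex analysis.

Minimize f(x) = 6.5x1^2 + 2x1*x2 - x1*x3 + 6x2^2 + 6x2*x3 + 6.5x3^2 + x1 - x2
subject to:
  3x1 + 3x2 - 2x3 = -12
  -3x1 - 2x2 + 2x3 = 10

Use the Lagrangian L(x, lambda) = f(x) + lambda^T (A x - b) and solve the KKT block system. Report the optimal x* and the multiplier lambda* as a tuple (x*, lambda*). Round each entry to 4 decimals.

Form the Lagrangian:
  L(x, lambda) = (1/2) x^T Q x + c^T x + lambda^T (A x - b)
Stationarity (grad_x L = 0): Q x + c + A^T lambda = 0.
Primal feasibility: A x = b.

This gives the KKT block system:
  [ Q   A^T ] [ x     ]   [-c ]
  [ A    0  ] [ lambda ] = [ b ]

Solving the linear system:
  x*      = (-0.879, -2, 1.6815)
  lambda* = (5.9299, 0.5605)
  f(x*)   = 33.3376

x* = (-0.879, -2, 1.6815), lambda* = (5.9299, 0.5605)


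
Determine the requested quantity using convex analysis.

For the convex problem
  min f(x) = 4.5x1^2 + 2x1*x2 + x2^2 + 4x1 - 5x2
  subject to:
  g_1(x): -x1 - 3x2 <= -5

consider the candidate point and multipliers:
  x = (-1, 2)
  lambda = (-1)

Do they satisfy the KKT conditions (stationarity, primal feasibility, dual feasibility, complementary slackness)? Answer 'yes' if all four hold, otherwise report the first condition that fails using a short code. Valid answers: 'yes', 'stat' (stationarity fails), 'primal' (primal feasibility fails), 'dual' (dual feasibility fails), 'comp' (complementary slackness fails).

Gradient of f: grad f(x) = Q x + c = (-1, -3)
Constraint values g_i(x) = a_i^T x - b_i:
  g_1((-1, 2)) = 0
Stationarity residual: grad f(x) + sum_i lambda_i a_i = (0, 0)
  -> stationarity OK
Primal feasibility (all g_i <= 0): OK
Dual feasibility (all lambda_i >= 0): FAILS
Complementary slackness (lambda_i * g_i(x) = 0 for all i): OK

Verdict: the first failing condition is dual_feasibility -> dual.

dual


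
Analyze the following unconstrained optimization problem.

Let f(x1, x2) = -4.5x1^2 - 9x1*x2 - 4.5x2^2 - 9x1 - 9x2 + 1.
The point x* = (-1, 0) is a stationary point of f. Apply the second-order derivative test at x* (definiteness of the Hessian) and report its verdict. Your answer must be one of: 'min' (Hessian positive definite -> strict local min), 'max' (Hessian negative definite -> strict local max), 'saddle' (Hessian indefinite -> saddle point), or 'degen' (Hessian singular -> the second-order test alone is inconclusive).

Compute the Hessian H = grad^2 f:
  H = [[-9, -9], [-9, -9]]
Verify stationarity: grad f(x*) = H x* + g = (0, 0).
Eigenvalues of H: -18, 0.
H has a zero eigenvalue (singular; negative semidefinite but not definite), so H is neither positive definite, negative definite, nor indefinite. The second-order test alone is inconclusive -> degen.
(Indeed, f is constant along the null direction of H through x*, so x* is not a strict local extremum.)

degen


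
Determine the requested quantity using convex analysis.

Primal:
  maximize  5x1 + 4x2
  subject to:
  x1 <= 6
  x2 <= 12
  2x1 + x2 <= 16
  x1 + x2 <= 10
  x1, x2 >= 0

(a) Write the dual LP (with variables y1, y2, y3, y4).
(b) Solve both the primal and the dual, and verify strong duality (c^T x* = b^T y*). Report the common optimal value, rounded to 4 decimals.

The standard primal-dual pair for 'max c^T x s.t. A x <= b, x >= 0' is:
  Dual:  min b^T y  s.t.  A^T y >= c,  y >= 0.

So the dual LP is:
  minimize  6y1 + 12y2 + 16y3 + 10y4
  subject to:
    y1 + 2y3 + y4 >= 5
    y2 + y3 + y4 >= 4
    y1, y2, y3, y4 >= 0

Solving the primal: x* = (6, 4).
  primal value c^T x* = 46.
Solving the dual: y* = (1, 0, 0, 4).
  dual value b^T y* = 46.
Strong duality: c^T x* = b^T y*. Confirmed.

46


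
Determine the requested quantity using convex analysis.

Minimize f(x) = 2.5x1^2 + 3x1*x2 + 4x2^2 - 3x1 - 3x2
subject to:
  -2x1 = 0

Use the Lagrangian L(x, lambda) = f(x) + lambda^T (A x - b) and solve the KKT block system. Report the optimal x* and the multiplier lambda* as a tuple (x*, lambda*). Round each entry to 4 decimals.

Form the Lagrangian:
  L(x, lambda) = (1/2) x^T Q x + c^T x + lambda^T (A x - b)
Stationarity (grad_x L = 0): Q x + c + A^T lambda = 0.
Primal feasibility: A x = b.

This gives the KKT block system:
  [ Q   A^T ] [ x     ]   [-c ]
  [ A    0  ] [ lambda ] = [ b ]

Solving the linear system:
  x*      = (0, 0.375)
  lambda* = (-0.9375)
  f(x*)   = -0.5625

x* = (0, 0.375), lambda* = (-0.9375)


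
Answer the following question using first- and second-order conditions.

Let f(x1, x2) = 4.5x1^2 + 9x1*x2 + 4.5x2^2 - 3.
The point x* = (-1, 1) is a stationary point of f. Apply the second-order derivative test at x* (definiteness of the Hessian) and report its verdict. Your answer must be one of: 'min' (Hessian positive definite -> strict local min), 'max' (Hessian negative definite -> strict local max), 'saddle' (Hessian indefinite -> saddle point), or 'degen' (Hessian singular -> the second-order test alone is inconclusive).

Compute the Hessian H = grad^2 f:
  H = [[9, 9], [9, 9]]
Verify stationarity: grad f(x*) = H x* + g = (0, 0).
Eigenvalues of H: 0, 18.
H has a zero eigenvalue (singular; positive semidefinite but not definite), so H is neither positive definite, negative definite, nor indefinite. The second-order test alone is inconclusive -> degen.
(Indeed, f is constant along the null direction of H through x*, so x* is not a strict local extremum.)

degen


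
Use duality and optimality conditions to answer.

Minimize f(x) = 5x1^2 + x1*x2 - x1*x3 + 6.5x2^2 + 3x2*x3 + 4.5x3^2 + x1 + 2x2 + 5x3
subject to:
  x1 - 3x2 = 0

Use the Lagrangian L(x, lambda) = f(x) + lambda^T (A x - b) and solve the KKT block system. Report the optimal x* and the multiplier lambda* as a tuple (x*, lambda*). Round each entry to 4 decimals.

Form the Lagrangian:
  L(x, lambda) = (1/2) x^T Q x + c^T x + lambda^T (A x - b)
Stationarity (grad_x L = 0): Q x + c + A^T lambda = 0.
Primal feasibility: A x = b.

This gives the KKT block system:
  [ Q   A^T ] [ x     ]   [-c ]
  [ A    0  ] [ lambda ] = [ b ]

Solving the linear system:
  x*      = (-0.1376, -0.0459, -0.5556)
  lambda* = (-0.1335)
  f(x*)   = -1.5036

x* = (-0.1376, -0.0459, -0.5556), lambda* = (-0.1335)


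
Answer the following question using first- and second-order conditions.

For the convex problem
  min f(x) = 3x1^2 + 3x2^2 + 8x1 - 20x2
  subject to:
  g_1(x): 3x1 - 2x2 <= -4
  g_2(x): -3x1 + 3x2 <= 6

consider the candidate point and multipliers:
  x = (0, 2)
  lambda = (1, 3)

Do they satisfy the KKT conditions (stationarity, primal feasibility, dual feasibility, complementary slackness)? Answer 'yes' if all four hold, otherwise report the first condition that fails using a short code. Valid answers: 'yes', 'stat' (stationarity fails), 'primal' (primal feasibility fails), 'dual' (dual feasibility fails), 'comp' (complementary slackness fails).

Gradient of f: grad f(x) = Q x + c = (8, -8)
Constraint values g_i(x) = a_i^T x - b_i:
  g_1((0, 2)) = 0
  g_2((0, 2)) = 0
Stationarity residual: grad f(x) + sum_i lambda_i a_i = (2, -1)
  -> stationarity FAILS
Primal feasibility (all g_i <= 0): OK
Dual feasibility (all lambda_i >= 0): OK
Complementary slackness (lambda_i * g_i(x) = 0 for all i): OK

Verdict: the first failing condition is stationarity -> stat.

stat


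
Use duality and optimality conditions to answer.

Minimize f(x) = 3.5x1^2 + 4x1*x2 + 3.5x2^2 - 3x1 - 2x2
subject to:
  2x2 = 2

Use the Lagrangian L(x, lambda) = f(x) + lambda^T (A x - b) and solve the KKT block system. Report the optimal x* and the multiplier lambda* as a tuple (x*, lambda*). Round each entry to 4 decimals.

Form the Lagrangian:
  L(x, lambda) = (1/2) x^T Q x + c^T x + lambda^T (A x - b)
Stationarity (grad_x L = 0): Q x + c + A^T lambda = 0.
Primal feasibility: A x = b.

This gives the KKT block system:
  [ Q   A^T ] [ x     ]   [-c ]
  [ A    0  ] [ lambda ] = [ b ]

Solving the linear system:
  x*      = (-0.1429, 1)
  lambda* = (-2.2143)
  f(x*)   = 1.4286

x* = (-0.1429, 1), lambda* = (-2.2143)


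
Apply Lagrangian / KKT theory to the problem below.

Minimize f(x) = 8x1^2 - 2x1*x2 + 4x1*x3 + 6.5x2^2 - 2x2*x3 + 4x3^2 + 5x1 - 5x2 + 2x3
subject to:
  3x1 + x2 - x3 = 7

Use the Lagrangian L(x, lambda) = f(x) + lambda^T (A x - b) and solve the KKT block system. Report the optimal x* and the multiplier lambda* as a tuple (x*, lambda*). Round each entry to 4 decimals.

Form the Lagrangian:
  L(x, lambda) = (1/2) x^T Q x + c^T x + lambda^T (A x - b)
Stationarity (grad_x L = 0): Q x + c + A^T lambda = 0.
Primal feasibility: A x = b.

This gives the KKT block system:
  [ Q   A^T ] [ x     ]   [-c ]
  [ A    0  ] [ lambda ] = [ b ]

Solving the linear system:
  x*      = (1.4927, 0.891, -1.631)
  lambda* = (-6.859)
  f(x*)   = 23.88

x* = (1.4927, 0.891, -1.631), lambda* = (-6.859)


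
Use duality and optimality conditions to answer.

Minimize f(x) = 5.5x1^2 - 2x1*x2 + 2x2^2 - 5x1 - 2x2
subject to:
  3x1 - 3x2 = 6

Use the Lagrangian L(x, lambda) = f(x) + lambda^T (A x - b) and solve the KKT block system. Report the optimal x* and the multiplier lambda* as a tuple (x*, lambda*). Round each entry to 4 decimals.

Form the Lagrangian:
  L(x, lambda) = (1/2) x^T Q x + c^T x + lambda^T (A x - b)
Stationarity (grad_x L = 0): Q x + c + A^T lambda = 0.
Primal feasibility: A x = b.

This gives the KKT block system:
  [ Q   A^T ] [ x     ]   [-c ]
  [ A    0  ] [ lambda ] = [ b ]

Solving the linear system:
  x*      = (1, -1)
  lambda* = (-2.6667)
  f(x*)   = 6.5

x* = (1, -1), lambda* = (-2.6667)


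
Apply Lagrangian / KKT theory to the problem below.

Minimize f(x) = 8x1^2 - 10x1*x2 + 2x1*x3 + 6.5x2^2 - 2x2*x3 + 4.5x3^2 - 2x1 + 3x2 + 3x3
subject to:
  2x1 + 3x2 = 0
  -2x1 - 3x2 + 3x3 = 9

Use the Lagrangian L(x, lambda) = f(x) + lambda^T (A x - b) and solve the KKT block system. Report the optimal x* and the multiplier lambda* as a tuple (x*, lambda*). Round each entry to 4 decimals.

Form the Lagrangian:
  L(x, lambda) = (1/2) x^T Q x + c^T x + lambda^T (A x - b)
Stationarity (grad_x L = 0): Q x + c + A^T lambda = 0.
Primal feasibility: A x = b.

This gives the KKT block system:
  [ Q   A^T ] [ x     ]   [-c ]
  [ A    0  ] [ lambda ] = [ b ]

Solving the linear system:
  x*      = (-0.1709, 0.1139, 3)
  lambda* = (-9.8734, -9.8101)
  f(x*)   = 48.9873

x* = (-0.1709, 0.1139, 3), lambda* = (-9.8734, -9.8101)


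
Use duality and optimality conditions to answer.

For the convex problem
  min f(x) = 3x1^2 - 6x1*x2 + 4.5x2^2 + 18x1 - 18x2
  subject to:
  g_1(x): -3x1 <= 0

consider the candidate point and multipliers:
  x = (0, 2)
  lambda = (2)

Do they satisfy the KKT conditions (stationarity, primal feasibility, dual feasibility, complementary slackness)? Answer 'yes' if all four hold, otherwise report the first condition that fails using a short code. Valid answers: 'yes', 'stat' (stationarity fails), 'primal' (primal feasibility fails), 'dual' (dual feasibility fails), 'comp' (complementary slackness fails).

Gradient of f: grad f(x) = Q x + c = (6, 0)
Constraint values g_i(x) = a_i^T x - b_i:
  g_1((0, 2)) = 0
Stationarity residual: grad f(x) + sum_i lambda_i a_i = (0, 0)
  -> stationarity OK
Primal feasibility (all g_i <= 0): OK
Dual feasibility (all lambda_i >= 0): OK
Complementary slackness (lambda_i * g_i(x) = 0 for all i): OK

Verdict: yes, KKT holds.

yes


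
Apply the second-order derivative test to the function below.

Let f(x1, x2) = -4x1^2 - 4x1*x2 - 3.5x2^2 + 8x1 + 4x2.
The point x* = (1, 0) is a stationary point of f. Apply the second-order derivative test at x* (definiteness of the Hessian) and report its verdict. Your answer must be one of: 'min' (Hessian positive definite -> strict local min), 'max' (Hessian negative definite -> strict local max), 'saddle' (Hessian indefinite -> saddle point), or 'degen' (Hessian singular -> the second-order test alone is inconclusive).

Compute the Hessian H = grad^2 f:
  H = [[-8, -4], [-4, -7]]
Verify stationarity: grad f(x*) = H x* + g = (0, 0).
Eigenvalues of H: -11.5311, -3.4689.
Both eigenvalues < 0, so H is negative definite -> x* is a strict local max.

max


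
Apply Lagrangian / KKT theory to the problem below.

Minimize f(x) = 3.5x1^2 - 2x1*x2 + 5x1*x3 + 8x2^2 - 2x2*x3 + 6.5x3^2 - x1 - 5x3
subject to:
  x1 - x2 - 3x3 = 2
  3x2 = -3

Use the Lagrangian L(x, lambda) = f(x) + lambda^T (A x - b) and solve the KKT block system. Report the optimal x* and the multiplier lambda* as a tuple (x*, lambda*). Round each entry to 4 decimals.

Form the Lagrangian:
  L(x, lambda) = (1/2) x^T Q x + c^T x + lambda^T (A x - b)
Stationarity (grad_x L = 0): Q x + c + A^T lambda = 0.
Primal feasibility: A x = b.

This gives the KKT block system:
  [ Q   A^T ] [ x     ]   [-c ]
  [ A    0  ] [ lambda ] = [ b ]

Solving the linear system:
  x*      = (0.2642, -1, -0.2453)
  lambda* = (-1.6226, 4.805)
  f(x*)   = 9.3113

x* = (0.2642, -1, -0.2453), lambda* = (-1.6226, 4.805)


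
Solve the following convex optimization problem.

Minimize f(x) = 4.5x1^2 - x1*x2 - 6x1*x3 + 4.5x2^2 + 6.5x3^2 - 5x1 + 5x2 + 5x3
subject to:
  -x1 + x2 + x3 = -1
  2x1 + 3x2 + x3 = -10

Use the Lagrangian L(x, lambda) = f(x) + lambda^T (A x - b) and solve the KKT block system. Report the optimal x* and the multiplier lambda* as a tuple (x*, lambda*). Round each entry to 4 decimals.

Form the Lagrangian:
  L(x, lambda) = (1/2) x^T Q x + c^T x + lambda^T (A x - b)
Stationarity (grad_x L = 0): Q x + c + A^T lambda = 0.
Primal feasibility: A x = b.

This gives the KKT block system:
  [ Q   A^T ] [ x     ]   [-c ]
  [ A    0  ] [ lambda ] = [ b ]

Solving the linear system:
  x*      = (-1.8922, -1.6617, -1.2305)
  lambda* = (-4.5659, 4.2096)
  f(x*)   = 16.265

x* = (-1.8922, -1.6617, -1.2305), lambda* = (-4.5659, 4.2096)


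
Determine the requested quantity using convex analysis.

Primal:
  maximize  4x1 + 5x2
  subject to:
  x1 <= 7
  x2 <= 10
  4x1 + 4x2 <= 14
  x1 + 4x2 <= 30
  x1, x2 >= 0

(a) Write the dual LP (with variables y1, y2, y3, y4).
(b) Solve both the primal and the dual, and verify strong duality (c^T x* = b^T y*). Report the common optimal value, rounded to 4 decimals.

The standard primal-dual pair for 'max c^T x s.t. A x <= b, x >= 0' is:
  Dual:  min b^T y  s.t.  A^T y >= c,  y >= 0.

So the dual LP is:
  minimize  7y1 + 10y2 + 14y3 + 30y4
  subject to:
    y1 + 4y3 + y4 >= 4
    y2 + 4y3 + 4y4 >= 5
    y1, y2, y3, y4 >= 0

Solving the primal: x* = (0, 3.5).
  primal value c^T x* = 17.5.
Solving the dual: y* = (0, 0, 1.25, 0).
  dual value b^T y* = 17.5.
Strong duality: c^T x* = b^T y*. Confirmed.

17.5


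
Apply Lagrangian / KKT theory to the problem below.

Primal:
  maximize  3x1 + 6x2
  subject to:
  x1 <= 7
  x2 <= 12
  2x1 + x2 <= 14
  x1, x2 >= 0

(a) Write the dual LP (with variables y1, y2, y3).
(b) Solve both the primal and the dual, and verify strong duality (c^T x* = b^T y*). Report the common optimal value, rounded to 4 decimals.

The standard primal-dual pair for 'max c^T x s.t. A x <= b, x >= 0' is:
  Dual:  min b^T y  s.t.  A^T y >= c,  y >= 0.

So the dual LP is:
  minimize  7y1 + 12y2 + 14y3
  subject to:
    y1 + 2y3 >= 3
    y2 + y3 >= 6
    y1, y2, y3 >= 0

Solving the primal: x* = (1, 12).
  primal value c^T x* = 75.
Solving the dual: y* = (0, 4.5, 1.5).
  dual value b^T y* = 75.
Strong duality: c^T x* = b^T y*. Confirmed.

75


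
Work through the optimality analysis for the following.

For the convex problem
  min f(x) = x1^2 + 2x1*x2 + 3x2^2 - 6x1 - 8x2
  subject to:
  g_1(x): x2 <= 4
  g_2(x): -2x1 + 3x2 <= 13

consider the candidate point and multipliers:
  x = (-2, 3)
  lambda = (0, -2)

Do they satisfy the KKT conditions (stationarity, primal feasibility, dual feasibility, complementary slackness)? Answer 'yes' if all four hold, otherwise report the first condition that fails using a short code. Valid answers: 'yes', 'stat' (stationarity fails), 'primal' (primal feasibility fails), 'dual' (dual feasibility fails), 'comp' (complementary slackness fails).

Gradient of f: grad f(x) = Q x + c = (-4, 6)
Constraint values g_i(x) = a_i^T x - b_i:
  g_1((-2, 3)) = -1
  g_2((-2, 3)) = 0
Stationarity residual: grad f(x) + sum_i lambda_i a_i = (0, 0)
  -> stationarity OK
Primal feasibility (all g_i <= 0): OK
Dual feasibility (all lambda_i >= 0): FAILS
Complementary slackness (lambda_i * g_i(x) = 0 for all i): OK

Verdict: the first failing condition is dual_feasibility -> dual.

dual
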